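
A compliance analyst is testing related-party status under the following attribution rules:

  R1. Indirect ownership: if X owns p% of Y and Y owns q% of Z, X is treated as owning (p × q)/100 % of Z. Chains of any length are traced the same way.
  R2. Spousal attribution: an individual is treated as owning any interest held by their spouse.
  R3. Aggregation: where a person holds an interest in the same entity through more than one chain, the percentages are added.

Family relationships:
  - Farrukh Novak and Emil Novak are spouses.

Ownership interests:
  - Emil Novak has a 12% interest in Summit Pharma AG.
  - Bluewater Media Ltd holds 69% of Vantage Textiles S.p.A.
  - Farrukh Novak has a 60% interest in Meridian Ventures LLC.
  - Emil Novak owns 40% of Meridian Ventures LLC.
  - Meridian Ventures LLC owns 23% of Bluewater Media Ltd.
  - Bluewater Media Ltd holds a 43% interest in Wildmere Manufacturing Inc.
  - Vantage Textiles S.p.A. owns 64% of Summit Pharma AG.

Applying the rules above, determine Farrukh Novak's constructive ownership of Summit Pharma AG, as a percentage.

22.1568%

By spousal attribution (R2), Farrukh Novak is treated as also owning Emil Novak's interest in Meridian Ventures LLC, giving 60% + 40% = 100%.
By spousal attribution (R2), Farrukh Novak is treated as owning Emil Novak's 12% interest in Summit Pharma AG.
Chain via Meridian Ventures LLC → Bluewater Media Ltd → Vantage Textiles S.p.A. (R1): 100% × 23% × 69% × 64% = 10.1568% of Summit Pharma AG.
Direct interest in Summit Pharma AG: 12%.
Aggregating (R3): 10.1568% + 12% = 22.1568%.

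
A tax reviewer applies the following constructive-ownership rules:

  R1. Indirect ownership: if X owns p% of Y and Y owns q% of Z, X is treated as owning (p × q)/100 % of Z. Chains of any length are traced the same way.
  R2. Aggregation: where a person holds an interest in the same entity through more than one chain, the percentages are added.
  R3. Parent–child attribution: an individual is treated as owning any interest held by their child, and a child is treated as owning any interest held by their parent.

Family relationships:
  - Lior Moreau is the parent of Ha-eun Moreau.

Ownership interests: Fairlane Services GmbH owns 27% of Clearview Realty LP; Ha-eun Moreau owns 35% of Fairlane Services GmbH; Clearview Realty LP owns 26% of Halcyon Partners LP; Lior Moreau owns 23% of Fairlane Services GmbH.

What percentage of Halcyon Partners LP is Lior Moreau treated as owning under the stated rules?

By parent–child attribution (R3), Lior Moreau is treated as also owning Ha-eun Moreau's interest in Fairlane Services GmbH, giving 23% + 35% = 58%.
Chain via Fairlane Services GmbH → Clearview Realty LP (R1): 58% × 27% × 26% = 4.0716% of Halcyon Partners LP.

4.0716%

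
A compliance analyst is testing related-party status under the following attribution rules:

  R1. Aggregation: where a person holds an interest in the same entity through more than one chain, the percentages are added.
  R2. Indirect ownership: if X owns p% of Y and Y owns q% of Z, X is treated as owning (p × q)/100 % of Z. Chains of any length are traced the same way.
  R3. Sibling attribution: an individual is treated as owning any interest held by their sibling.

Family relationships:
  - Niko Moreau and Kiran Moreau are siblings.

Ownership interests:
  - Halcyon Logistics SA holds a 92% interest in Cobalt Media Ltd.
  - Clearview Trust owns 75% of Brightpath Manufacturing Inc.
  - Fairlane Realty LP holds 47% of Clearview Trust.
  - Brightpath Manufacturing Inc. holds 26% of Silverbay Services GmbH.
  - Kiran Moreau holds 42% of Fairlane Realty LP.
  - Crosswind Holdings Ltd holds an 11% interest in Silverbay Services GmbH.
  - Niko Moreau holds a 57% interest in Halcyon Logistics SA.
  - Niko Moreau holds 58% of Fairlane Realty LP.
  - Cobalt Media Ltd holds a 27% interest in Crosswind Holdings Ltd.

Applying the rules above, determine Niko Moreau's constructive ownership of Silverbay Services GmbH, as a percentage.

By sibling attribution (R3), Niko Moreau is treated as also owning Kiran Moreau's interest in Fairlane Realty LP, giving 58% + 42% = 100%.
Chain via Fairlane Realty LP → Clearview Trust → Brightpath Manufacturing Inc. (R2): 100% × 47% × 75% × 26% = 9.165% of Silverbay Services GmbH.
Chain via Halcyon Logistics SA → Cobalt Media Ltd → Crosswind Holdings Ltd (R2): 57% × 92% × 27% × 11% = 1.557468% of Silverbay Services GmbH.
Aggregating (R1): 9.165% + 1.557468% = 10.722468%.

10.722468%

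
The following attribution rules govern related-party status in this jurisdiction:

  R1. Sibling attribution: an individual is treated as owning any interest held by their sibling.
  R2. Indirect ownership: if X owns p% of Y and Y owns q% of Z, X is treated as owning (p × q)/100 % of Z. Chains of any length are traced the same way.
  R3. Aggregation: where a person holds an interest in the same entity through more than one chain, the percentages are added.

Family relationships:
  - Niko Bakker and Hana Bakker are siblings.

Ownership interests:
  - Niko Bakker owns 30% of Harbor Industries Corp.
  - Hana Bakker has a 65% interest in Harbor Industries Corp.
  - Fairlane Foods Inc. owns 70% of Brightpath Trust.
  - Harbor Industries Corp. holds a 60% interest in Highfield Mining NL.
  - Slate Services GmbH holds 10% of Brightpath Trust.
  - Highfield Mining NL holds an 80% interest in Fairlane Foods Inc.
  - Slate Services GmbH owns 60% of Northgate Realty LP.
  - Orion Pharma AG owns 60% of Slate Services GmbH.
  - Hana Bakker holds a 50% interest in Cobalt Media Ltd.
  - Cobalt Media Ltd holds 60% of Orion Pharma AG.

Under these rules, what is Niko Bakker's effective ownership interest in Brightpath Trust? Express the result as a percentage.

By sibling attribution (R1), Niko Bakker is treated as also owning Hana Bakker's interest in Harbor Industries Corp, giving 30% + 65% = 95%.
By sibling attribution (R1), Niko Bakker is treated as owning Hana Bakker's 50% interest in Cobalt Media Ltd.
Chain via Harbor Industries Corp. → Highfield Mining NL → Fairlane Foods Inc. (R2): 95% × 60% × 80% × 70% = 31.92% of Brightpath Trust.
Chain via Cobalt Media Ltd → Orion Pharma AG → Slate Services GmbH (R2): 50% × 60% × 60% × 10% = 1.8% of Brightpath Trust.
Aggregating (R3): 31.92% + 1.8% = 33.72%.

33.72%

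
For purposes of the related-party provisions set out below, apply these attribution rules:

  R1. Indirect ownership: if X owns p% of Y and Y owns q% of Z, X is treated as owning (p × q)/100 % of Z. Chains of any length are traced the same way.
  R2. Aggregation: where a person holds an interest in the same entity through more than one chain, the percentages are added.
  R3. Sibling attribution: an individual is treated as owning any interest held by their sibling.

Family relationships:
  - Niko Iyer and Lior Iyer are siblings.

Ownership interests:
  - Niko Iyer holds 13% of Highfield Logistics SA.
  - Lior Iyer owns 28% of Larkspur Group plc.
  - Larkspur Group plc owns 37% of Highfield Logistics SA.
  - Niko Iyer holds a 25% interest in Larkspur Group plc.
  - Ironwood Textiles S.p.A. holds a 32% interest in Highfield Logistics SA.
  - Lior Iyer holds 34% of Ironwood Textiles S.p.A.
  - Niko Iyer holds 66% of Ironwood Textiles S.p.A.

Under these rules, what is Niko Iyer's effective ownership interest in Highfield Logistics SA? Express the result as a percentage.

By sibling attribution (R3), Niko Iyer is treated as also owning Lior Iyer's interest in Ironwood Textiles S.p.A, giving 66% + 34% = 100%.
By sibling attribution (R3), Niko Iyer is treated as also owning Lior Iyer's interest in Larkspur Group plc, giving 25% + 28% = 53%.
Chain via Ironwood Textiles S.p.A. (R1): 100% × 32% = 32% of Highfield Logistics SA.
Chain via Larkspur Group plc (R1): 53% × 37% = 19.61% of Highfield Logistics SA.
Direct interest in Highfield Logistics SA: 13%.
Aggregating (R2): 32% + 19.61% + 13% = 64.61%.

64.61%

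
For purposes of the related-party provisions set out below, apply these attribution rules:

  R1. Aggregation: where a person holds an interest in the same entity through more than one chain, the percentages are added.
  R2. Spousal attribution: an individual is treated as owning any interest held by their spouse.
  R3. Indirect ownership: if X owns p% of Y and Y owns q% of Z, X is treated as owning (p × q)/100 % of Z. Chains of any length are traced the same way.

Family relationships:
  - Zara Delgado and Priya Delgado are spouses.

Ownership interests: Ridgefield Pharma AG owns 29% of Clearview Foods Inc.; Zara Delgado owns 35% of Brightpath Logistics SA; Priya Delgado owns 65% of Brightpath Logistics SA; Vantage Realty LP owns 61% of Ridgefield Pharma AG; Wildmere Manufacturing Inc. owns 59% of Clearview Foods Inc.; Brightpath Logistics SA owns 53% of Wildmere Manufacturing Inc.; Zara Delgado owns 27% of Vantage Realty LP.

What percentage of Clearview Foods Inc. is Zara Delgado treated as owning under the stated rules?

36.0463%

By spousal attribution (R2), Zara Delgado is treated as also owning Priya Delgado's interest in Brightpath Logistics SA, giving 35% + 65% = 100%.
Chain via Brightpath Logistics SA → Wildmere Manufacturing Inc. (R3): 100% × 53% × 59% = 31.27% of Clearview Foods Inc.
Chain via Vantage Realty LP → Ridgefield Pharma AG (R3): 27% × 61% × 29% = 4.7763% of Clearview Foods Inc.
Aggregating (R1): 31.27% + 4.7763% = 36.0463%.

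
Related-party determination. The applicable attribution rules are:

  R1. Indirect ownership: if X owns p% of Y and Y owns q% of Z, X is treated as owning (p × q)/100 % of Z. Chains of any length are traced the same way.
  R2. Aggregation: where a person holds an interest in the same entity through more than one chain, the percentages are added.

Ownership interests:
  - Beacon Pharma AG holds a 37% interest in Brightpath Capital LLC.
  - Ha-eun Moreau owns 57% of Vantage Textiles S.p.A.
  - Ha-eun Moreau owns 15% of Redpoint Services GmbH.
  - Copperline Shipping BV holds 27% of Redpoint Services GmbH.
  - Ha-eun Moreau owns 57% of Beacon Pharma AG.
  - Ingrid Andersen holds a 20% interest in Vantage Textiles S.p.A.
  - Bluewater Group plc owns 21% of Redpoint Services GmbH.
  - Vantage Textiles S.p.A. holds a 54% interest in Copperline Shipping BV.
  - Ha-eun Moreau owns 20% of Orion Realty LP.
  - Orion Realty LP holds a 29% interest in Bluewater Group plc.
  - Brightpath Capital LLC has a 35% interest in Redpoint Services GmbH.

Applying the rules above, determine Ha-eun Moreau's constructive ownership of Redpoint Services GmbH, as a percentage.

Chain via Beacon Pharma AG → Brightpath Capital LLC (R1): 57% × 37% × 35% = 7.3815% of Redpoint Services GmbH.
Chain via Vantage Textiles S.p.A. → Copperline Shipping BV (R1): 57% × 54% × 27% = 8.3106% of Redpoint Services GmbH.
Chain via Orion Realty LP → Bluewater Group plc (R1): 20% × 29% × 21% = 1.218% of Redpoint Services GmbH.
Direct interest in Redpoint Services GmbH: 15%.
Aggregating (R2): 7.3815% + 8.3106% + 1.218% + 15% = 31.9101%.

31.9101%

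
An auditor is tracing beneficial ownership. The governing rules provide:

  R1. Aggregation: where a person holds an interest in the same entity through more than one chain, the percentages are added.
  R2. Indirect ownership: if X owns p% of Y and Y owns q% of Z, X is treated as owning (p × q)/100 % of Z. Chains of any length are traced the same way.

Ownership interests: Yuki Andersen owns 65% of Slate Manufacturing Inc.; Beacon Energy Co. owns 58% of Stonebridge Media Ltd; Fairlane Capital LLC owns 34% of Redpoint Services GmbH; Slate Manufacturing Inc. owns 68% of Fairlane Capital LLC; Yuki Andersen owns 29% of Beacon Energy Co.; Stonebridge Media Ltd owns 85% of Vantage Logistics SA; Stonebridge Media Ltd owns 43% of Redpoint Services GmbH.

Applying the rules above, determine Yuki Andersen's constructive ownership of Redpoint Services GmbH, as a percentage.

22.2606%

Chain via Slate Manufacturing Inc. → Fairlane Capital LLC (R2): 65% × 68% × 34% = 15.028% of Redpoint Services GmbH.
Chain via Beacon Energy Co. → Stonebridge Media Ltd (R2): 29% × 58% × 43% = 7.2326% of Redpoint Services GmbH.
Aggregating (R1): 15.028% + 7.2326% = 22.2606%.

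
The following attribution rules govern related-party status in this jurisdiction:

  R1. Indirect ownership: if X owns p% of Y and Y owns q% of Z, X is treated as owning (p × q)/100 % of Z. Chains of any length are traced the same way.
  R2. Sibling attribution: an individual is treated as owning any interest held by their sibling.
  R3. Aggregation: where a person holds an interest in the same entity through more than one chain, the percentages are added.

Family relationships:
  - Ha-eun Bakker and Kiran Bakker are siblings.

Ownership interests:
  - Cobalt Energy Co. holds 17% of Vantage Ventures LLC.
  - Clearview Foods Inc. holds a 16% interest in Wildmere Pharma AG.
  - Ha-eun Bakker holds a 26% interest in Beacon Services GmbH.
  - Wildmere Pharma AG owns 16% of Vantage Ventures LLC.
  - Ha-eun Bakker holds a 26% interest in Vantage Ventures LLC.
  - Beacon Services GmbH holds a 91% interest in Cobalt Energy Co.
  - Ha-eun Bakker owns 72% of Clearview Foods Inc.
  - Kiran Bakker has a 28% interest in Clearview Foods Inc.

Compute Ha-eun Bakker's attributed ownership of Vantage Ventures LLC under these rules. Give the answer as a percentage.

By sibling attribution (R2), Ha-eun Bakker is treated as also owning Kiran Bakker's interest in Clearview Foods Inc, giving 72% + 28% = 100%.
Chain via Clearview Foods Inc. → Wildmere Pharma AG (R1): 100% × 16% × 16% = 2.56% of Vantage Ventures LLC.
Chain via Beacon Services GmbH → Cobalt Energy Co. (R1): 26% × 91% × 17% = 4.0222% of Vantage Ventures LLC.
Direct interest in Vantage Ventures LLC: 26%.
Aggregating (R3): 2.56% + 4.0222% + 26% = 32.5822%.

32.5822%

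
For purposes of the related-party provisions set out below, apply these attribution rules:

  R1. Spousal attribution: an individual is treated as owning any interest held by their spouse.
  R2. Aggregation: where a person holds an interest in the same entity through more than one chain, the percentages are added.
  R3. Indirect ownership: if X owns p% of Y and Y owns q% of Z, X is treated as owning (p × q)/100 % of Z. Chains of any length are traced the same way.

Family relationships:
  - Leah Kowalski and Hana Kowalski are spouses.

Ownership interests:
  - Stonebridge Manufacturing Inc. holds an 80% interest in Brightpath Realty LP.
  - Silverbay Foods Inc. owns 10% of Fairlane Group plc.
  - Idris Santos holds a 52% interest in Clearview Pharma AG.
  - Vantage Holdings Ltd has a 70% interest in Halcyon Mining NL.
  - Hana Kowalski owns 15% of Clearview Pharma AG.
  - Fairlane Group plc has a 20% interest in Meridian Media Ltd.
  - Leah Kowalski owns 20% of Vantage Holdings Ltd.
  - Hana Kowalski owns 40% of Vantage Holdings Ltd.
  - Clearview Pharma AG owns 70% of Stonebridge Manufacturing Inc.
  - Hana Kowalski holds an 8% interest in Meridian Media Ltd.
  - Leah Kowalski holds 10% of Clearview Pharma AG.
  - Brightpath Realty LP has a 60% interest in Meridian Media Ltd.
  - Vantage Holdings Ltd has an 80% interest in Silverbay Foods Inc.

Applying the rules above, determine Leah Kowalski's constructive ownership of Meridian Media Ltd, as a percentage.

By spousal attribution (R1), Leah Kowalski is treated as also owning Hana Kowalski's interest in Clearview Pharma AG, giving 10% + 15% = 25%.
By spousal attribution (R1), Leah Kowalski is treated as also owning Hana Kowalski's interest in Vantage Holdings Ltd, giving 20% + 40% = 60%.
By spousal attribution (R1), Leah Kowalski is treated as owning Hana Kowalski's 8% interest in Meridian Media Ltd.
Chain via Clearview Pharma AG → Stonebridge Manufacturing Inc. → Brightpath Realty LP (R3): 25% × 70% × 80% × 60% = 8.4% of Meridian Media Ltd.
Chain via Vantage Holdings Ltd → Silverbay Foods Inc. → Fairlane Group plc (R3): 60% × 80% × 10% × 20% = 0.96% of Meridian Media Ltd.
Direct interest in Meridian Media Ltd: 8%.
Aggregating (R2): 8.4% + 0.96% + 8% = 17.36%.

17.36%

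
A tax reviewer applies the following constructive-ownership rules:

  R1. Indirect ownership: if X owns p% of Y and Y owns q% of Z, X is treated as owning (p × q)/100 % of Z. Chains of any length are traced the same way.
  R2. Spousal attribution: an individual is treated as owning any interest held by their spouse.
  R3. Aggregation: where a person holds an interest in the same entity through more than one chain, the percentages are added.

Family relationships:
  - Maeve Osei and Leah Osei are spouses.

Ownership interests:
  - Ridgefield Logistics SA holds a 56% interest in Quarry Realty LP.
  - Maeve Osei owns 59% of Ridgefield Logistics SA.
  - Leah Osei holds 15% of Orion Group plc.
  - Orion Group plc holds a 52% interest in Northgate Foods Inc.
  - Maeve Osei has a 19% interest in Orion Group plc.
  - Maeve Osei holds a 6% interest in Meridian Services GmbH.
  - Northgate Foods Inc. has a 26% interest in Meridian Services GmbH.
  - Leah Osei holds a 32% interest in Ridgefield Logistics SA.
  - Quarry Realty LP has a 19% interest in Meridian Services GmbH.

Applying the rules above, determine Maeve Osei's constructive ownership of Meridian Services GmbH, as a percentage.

20.2792%

By spousal attribution (R2), Maeve Osei is treated as also owning Leah Osei's interest in Ridgefield Logistics SA, giving 59% + 32% = 91%.
By spousal attribution (R2), Maeve Osei is treated as also owning Leah Osei's interest in Orion Group plc, giving 19% + 15% = 34%.
Chain via Ridgefield Logistics SA → Quarry Realty LP (R1): 91% × 56% × 19% = 9.6824% of Meridian Services GmbH.
Chain via Orion Group plc → Northgate Foods Inc. (R1): 34% × 52% × 26% = 4.5968% of Meridian Services GmbH.
Direct interest in Meridian Services GmbH: 6%.
Aggregating (R3): 9.6824% + 4.5968% + 6% = 20.2792%.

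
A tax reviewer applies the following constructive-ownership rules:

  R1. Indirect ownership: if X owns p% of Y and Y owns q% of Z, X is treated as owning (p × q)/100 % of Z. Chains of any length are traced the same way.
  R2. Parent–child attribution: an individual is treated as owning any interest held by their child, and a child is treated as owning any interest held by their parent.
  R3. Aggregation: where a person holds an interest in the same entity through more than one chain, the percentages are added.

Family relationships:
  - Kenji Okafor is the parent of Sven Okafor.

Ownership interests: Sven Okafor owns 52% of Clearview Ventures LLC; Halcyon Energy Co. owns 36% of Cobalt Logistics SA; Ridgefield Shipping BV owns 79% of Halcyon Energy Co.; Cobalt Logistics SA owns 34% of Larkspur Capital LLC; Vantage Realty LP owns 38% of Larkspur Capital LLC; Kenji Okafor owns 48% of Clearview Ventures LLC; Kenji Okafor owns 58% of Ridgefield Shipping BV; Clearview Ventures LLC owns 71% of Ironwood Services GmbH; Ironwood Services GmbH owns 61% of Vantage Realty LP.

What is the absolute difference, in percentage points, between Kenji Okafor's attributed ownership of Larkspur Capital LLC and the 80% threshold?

57.933832

By parent–child attribution (R2), Kenji Okafor is treated as also owning Sven Okafor's interest in Clearview Ventures LLC, giving 48% + 52% = 100%.
Chain via Ridgefield Shipping BV → Halcyon Energy Co. → Cobalt Logistics SA (R1): 58% × 79% × 36% × 34% = 5.608368% of Larkspur Capital LLC.
Chain via Clearview Ventures LLC → Ironwood Services GmbH → Vantage Realty LP (R1): 100% × 71% × 61% × 38% = 16.4578% of Larkspur Capital LLC.
Aggregating (R3): 5.608368% + 16.4578% = 22.066168%.
22.066168% falls short of the 80% threshold by 57.933832 percentage points.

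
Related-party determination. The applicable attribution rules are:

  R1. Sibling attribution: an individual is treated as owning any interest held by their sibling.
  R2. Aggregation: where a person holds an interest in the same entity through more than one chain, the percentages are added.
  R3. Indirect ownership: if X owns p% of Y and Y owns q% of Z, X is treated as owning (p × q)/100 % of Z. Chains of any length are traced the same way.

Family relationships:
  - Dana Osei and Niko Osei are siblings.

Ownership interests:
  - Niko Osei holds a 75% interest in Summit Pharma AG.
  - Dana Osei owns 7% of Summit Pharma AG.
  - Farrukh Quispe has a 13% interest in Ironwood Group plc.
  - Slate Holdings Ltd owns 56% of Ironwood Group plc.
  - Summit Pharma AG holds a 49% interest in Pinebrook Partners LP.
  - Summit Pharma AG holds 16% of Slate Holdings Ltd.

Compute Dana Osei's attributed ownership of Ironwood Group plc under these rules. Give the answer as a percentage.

By sibling attribution (R1), Dana Osei is treated as also owning Niko Osei's interest in Summit Pharma AG, giving 7% + 75% = 82%.
Chain via Summit Pharma AG → Slate Holdings Ltd (R3): 82% × 16% × 56% = 7.3472% of Ironwood Group plc.

7.3472%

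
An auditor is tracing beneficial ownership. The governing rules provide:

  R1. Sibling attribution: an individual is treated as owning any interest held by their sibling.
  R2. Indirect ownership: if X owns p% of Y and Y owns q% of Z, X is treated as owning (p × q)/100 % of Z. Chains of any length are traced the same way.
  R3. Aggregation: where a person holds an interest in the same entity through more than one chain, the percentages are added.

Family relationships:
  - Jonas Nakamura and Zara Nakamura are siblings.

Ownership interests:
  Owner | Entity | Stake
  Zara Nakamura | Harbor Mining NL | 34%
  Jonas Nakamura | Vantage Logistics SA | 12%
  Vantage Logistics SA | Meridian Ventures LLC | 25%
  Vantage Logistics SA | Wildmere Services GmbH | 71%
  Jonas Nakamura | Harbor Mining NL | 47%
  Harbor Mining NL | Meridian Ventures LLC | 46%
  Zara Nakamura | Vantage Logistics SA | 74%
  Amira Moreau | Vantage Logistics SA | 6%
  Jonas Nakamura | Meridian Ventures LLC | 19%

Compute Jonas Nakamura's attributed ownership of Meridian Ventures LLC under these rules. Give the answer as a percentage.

77.76%

By sibling attribution (R1), Jonas Nakamura is treated as also owning Zara Nakamura's interest in Harbor Mining NL, giving 47% + 34% = 81%.
By sibling attribution (R1), Jonas Nakamura is treated as also owning Zara Nakamura's interest in Vantage Logistics SA, giving 12% + 74% = 86%.
Chain via Harbor Mining NL (R2): 81% × 46% = 37.26% of Meridian Ventures LLC.
Chain via Vantage Logistics SA (R2): 86% × 25% = 21.5% of Meridian Ventures LLC.
Direct interest in Meridian Ventures LLC: 19%.
Aggregating (R3): 37.26% + 21.5% + 19% = 77.76%.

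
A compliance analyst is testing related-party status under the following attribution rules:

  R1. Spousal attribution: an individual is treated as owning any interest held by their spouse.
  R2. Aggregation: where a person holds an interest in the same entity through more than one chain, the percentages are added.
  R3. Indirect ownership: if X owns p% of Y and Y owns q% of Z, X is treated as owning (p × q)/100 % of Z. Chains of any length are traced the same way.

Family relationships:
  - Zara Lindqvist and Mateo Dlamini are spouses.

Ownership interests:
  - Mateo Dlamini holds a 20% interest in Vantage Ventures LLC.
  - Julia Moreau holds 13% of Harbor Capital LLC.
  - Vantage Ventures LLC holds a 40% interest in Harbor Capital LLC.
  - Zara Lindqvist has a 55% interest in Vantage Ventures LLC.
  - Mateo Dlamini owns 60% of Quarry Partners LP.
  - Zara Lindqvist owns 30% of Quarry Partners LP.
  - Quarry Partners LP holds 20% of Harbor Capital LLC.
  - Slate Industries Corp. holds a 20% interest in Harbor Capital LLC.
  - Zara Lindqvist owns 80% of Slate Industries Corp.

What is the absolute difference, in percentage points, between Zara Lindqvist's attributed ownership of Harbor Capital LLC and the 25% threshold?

By spousal attribution (R1), Zara Lindqvist is treated as also owning Mateo Dlamini's interest in Quarry Partners LP, giving 30% + 60% = 90%.
By spousal attribution (R1), Zara Lindqvist is treated as also owning Mateo Dlamini's interest in Vantage Ventures LLC, giving 55% + 20% = 75%.
Chain via Quarry Partners LP (R3): 90% × 20% = 18% of Harbor Capital LLC.
Chain via Slate Industries Corp. (R3): 80% × 20% = 16% of Harbor Capital LLC.
Chain via Vantage Ventures LLC (R3): 75% × 40% = 30% of Harbor Capital LLC.
Aggregating (R2): 18% + 16% + 30% = 64%.
64% exceeds the 25% threshold by 39 percentage points.

39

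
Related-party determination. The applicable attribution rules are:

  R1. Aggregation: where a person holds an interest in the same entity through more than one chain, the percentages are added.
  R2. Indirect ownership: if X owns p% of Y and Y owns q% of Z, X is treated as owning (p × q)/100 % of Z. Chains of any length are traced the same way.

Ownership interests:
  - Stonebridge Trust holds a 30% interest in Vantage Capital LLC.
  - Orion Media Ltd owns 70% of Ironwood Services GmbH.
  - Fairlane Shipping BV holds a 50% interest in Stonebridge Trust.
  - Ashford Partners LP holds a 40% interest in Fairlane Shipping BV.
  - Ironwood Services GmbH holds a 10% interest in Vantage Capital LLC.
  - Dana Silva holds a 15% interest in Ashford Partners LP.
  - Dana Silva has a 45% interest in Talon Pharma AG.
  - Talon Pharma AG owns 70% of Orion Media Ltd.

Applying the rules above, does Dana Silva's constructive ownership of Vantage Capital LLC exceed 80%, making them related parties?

No

Chain via Talon Pharma AG → Orion Media Ltd → Ironwood Services GmbH (R2): 45% × 70% × 70% × 10% = 2.205% of Vantage Capital LLC.
Chain via Ashford Partners LP → Fairlane Shipping BV → Stonebridge Trust (R2): 15% × 40% × 50% × 30% = 0.9% of Vantage Capital LLC.
Aggregating (R1): 2.205% + 0.9% = 3.105%.
3.105% does not exceed the 80% threshold, so Dana is not a related party to Vantage Capital LLC.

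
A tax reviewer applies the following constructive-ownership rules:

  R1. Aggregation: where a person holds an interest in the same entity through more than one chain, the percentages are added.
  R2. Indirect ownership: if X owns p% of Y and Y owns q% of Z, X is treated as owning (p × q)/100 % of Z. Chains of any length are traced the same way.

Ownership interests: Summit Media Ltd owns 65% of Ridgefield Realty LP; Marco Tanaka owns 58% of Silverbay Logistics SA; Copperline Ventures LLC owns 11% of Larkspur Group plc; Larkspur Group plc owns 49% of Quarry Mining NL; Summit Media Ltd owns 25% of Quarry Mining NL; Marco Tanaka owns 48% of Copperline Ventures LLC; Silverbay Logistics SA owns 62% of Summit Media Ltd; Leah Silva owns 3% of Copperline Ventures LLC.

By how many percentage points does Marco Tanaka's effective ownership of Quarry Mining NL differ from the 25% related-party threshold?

Chain via Copperline Ventures LLC → Larkspur Group plc (R2): 48% × 11% × 49% = 2.5872% of Quarry Mining NL.
Chain via Silverbay Logistics SA → Summit Media Ltd (R2): 58% × 62% × 25% = 8.99% of Quarry Mining NL.
Aggregating (R1): 2.5872% + 8.99% = 11.5772%.
11.5772% falls short of the 25% threshold by 13.4228 percentage points.

13.4228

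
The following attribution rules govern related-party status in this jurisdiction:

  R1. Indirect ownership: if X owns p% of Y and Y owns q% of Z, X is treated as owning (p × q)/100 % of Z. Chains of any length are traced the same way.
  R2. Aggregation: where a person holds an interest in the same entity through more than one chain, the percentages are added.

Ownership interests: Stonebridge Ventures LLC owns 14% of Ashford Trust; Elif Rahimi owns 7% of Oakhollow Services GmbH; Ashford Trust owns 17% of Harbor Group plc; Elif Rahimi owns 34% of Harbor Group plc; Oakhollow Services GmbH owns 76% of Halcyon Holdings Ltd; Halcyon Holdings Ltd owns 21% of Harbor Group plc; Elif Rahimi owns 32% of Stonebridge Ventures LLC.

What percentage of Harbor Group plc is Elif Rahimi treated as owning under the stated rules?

35.8788%

Chain via Stonebridge Ventures LLC → Ashford Trust (R1): 32% × 14% × 17% = 0.7616% of Harbor Group plc.
Chain via Oakhollow Services GmbH → Halcyon Holdings Ltd (R1): 7% × 76% × 21% = 1.1172% of Harbor Group plc.
Direct interest in Harbor Group plc: 34%.
Aggregating (R2): 0.7616% + 1.1172% + 34% = 35.8788%.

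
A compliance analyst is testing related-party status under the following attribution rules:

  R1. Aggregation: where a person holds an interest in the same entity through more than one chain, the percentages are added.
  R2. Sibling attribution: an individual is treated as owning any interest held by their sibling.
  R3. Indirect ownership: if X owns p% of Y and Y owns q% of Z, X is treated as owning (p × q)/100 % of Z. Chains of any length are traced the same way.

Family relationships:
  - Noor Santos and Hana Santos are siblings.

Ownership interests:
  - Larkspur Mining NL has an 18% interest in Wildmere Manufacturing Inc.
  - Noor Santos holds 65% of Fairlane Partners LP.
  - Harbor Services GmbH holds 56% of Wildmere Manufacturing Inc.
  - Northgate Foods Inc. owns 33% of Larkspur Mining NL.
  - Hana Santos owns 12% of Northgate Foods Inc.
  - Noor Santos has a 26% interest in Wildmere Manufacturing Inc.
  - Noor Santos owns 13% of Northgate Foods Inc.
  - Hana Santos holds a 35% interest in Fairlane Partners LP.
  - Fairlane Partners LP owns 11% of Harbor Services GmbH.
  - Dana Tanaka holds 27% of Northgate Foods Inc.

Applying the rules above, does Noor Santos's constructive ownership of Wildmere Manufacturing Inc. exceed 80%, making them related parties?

By sibling attribution (R2), Noor Santos is treated as also owning Hana Santos's interest in Northgate Foods Inc, giving 13% + 12% = 25%.
By sibling attribution (R2), Noor Santos is treated as also owning Hana Santos's interest in Fairlane Partners LP, giving 65% + 35% = 100%.
Chain via Northgate Foods Inc. → Larkspur Mining NL (R3): 25% × 33% × 18% = 1.485% of Wildmere Manufacturing Inc.
Chain via Fairlane Partners LP → Harbor Services GmbH (R3): 100% × 11% × 56% = 6.16% of Wildmere Manufacturing Inc.
Direct interest in Wildmere Manufacturing Inc: 26%.
Aggregating (R1): 1.485% + 6.16% + 26% = 33.645%.
33.645% does not exceed the 80% threshold, so Noor is not a related party to Wildmere Manufacturing Inc.

No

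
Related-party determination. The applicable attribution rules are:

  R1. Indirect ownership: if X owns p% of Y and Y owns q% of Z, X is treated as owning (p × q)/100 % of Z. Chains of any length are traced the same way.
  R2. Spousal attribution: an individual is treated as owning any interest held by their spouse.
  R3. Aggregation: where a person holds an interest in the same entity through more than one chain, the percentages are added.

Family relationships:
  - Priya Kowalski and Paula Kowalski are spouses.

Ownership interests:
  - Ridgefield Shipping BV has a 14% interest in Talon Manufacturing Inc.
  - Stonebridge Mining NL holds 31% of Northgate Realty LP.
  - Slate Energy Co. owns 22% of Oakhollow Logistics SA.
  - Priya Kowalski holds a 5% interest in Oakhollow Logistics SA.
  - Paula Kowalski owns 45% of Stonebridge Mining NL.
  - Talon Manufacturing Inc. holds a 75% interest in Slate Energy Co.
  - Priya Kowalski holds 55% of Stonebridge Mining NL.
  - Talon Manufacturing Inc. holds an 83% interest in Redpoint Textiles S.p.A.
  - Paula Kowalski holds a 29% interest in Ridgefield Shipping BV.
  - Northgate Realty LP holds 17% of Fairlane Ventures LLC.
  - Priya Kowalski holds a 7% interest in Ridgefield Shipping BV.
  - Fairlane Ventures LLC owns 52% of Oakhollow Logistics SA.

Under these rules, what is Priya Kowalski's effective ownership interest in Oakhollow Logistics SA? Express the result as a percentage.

By spousal attribution (R2), Priya Kowalski is treated as also owning Paula Kowalski's interest in Ridgefield Shipping BV, giving 7% + 29% = 36%.
By spousal attribution (R2), Priya Kowalski is treated as also owning Paula Kowalski's interest in Stonebridge Mining NL, giving 55% + 45% = 100%.
Chain via Ridgefield Shipping BV → Talon Manufacturing Inc. → Slate Energy Co. (R1): 36% × 14% × 75% × 22% = 0.8316% of Oakhollow Logistics SA.
Chain via Stonebridge Mining NL → Northgate Realty LP → Fairlane Ventures LLC (R1): 100% × 31% × 17% × 52% = 2.7404% of Oakhollow Logistics SA.
Direct interest in Oakhollow Logistics SA: 5%.
Aggregating (R3): 0.8316% + 2.7404% + 5% = 8.572%.

8.572%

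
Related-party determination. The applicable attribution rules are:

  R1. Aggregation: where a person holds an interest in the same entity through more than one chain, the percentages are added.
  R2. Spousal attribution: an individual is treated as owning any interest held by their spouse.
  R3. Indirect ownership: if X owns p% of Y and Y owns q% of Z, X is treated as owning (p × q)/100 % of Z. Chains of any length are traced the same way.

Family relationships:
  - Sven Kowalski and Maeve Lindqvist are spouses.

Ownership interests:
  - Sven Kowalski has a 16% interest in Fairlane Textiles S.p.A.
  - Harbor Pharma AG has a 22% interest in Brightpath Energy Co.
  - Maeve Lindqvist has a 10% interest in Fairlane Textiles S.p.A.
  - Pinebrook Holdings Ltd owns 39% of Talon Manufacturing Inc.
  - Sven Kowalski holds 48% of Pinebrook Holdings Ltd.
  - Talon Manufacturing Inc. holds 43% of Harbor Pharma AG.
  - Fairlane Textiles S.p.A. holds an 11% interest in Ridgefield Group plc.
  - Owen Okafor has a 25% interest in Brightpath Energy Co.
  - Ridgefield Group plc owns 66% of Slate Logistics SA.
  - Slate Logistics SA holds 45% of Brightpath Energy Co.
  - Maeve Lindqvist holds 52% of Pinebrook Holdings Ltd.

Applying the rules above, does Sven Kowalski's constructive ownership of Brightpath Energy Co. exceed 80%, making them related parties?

By spousal attribution (R2), Sven Kowalski is treated as also owning Maeve Lindqvist's interest in Fairlane Textiles S.p.A, giving 16% + 10% = 26%.
By spousal attribution (R2), Sven Kowalski is treated as also owning Maeve Lindqvist's interest in Pinebrook Holdings Ltd, giving 48% + 52% = 100%.
Chain via Fairlane Textiles S.p.A. → Ridgefield Group plc → Slate Logistics SA (R3): 26% × 11% × 66% × 45% = 0.84942% of Brightpath Energy Co.
Chain via Pinebrook Holdings Ltd → Talon Manufacturing Inc. → Harbor Pharma AG (R3): 100% × 39% × 43% × 22% = 3.6894% of Brightpath Energy Co.
Aggregating (R1): 0.84942% + 3.6894% = 4.53882%.
4.53882% does not exceed the 80% threshold, so Sven is not a related party to Brightpath Energy Co.

No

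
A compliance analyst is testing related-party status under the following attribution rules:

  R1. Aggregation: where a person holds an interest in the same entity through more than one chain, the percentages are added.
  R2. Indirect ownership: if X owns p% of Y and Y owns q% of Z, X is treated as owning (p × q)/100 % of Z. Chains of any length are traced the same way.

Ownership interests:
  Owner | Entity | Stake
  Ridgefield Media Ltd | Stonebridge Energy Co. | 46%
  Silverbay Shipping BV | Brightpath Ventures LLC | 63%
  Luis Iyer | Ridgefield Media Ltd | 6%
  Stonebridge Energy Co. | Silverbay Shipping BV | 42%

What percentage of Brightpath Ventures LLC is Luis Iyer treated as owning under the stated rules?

Chain via Ridgefield Media Ltd → Stonebridge Energy Co. → Silverbay Shipping BV (R2): 6% × 46% × 42% × 63% = 0.730296% of Brightpath Ventures LLC.

0.730296%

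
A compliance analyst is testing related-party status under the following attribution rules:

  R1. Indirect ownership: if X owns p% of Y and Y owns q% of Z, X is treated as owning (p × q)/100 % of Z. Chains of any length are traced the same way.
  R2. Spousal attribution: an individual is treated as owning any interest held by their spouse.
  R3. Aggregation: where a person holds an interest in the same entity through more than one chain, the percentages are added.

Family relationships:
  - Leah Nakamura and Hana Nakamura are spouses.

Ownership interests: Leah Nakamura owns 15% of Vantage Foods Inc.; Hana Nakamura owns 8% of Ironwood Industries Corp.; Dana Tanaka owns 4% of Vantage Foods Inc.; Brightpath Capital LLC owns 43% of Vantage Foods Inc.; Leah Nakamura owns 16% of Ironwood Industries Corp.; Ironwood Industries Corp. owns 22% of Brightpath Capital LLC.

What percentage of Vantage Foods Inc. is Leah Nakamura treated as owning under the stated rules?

By spousal attribution (R2), Leah Nakamura is treated as also owning Hana Nakamura's interest in Ironwood Industries Corp, giving 16% + 8% = 24%.
Chain via Ironwood Industries Corp. → Brightpath Capital LLC (R1): 24% × 22% × 43% = 2.2704% of Vantage Foods Inc.
Direct interest in Vantage Foods Inc: 15%.
Aggregating (R3): 2.2704% + 15% = 17.2704%.

17.2704%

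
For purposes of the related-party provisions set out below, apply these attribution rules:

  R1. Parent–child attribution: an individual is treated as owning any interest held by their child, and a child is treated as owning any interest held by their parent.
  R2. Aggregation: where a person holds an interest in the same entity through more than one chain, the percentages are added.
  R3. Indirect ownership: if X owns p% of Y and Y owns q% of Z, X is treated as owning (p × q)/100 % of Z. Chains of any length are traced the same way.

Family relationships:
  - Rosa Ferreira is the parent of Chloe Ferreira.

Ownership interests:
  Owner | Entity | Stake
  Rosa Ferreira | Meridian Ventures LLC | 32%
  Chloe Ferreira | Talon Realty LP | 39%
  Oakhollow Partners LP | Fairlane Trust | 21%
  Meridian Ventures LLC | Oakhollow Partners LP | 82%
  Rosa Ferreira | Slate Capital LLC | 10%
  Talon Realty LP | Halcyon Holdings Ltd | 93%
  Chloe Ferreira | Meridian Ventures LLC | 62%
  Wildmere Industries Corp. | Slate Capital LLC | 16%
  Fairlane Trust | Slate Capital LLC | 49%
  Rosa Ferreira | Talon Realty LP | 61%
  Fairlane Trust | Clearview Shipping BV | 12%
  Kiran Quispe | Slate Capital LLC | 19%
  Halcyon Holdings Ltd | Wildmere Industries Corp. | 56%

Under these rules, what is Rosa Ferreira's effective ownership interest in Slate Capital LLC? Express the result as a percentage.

By parent–child attribution (R1), Rosa Ferreira is treated as also owning Chloe Ferreira's interest in Meridian Ventures LLC, giving 32% + 62% = 94%.
By parent–child attribution (R1), Rosa Ferreira is treated as also owning Chloe Ferreira's interest in Talon Realty LP, giving 61% + 39% = 100%.
Chain via Meridian Ventures LLC → Oakhollow Partners LP → Fairlane Trust (R3): 94% × 82% × 21% × 49% = 7.931532% of Slate Capital LLC.
Chain via Talon Realty LP → Halcyon Holdings Ltd → Wildmere Industries Corp. (R3): 100% × 93% × 56% × 16% = 8.3328% of Slate Capital LLC.
Direct interest in Slate Capital LLC: 10%.
Aggregating (R2): 7.931532% + 8.3328% + 10% = 26.264332%.

26.264332%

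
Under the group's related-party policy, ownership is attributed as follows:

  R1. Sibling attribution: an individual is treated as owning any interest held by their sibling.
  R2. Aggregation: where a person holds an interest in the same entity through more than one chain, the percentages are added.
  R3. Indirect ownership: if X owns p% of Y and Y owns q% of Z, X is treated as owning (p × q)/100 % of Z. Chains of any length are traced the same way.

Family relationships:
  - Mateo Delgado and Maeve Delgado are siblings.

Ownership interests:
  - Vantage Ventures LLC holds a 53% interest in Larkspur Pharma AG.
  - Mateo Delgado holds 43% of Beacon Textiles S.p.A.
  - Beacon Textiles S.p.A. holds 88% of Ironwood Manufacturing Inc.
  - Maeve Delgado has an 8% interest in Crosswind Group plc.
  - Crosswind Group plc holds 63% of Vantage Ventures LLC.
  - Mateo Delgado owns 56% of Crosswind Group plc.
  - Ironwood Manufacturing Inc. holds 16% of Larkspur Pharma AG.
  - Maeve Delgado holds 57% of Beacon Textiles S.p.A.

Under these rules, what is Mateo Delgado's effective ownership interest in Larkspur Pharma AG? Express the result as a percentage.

35.4496%

By sibling attribution (R1), Mateo Delgado is treated as also owning Maeve Delgado's interest in Crosswind Group plc, giving 56% + 8% = 64%.
By sibling attribution (R1), Mateo Delgado is treated as also owning Maeve Delgado's interest in Beacon Textiles S.p.A, giving 43% + 57% = 100%.
Chain via Crosswind Group plc → Vantage Ventures LLC (R3): 64% × 63% × 53% = 21.3696% of Larkspur Pharma AG.
Chain via Beacon Textiles S.p.A. → Ironwood Manufacturing Inc. (R3): 100% × 88% × 16% = 14.08% of Larkspur Pharma AG.
Aggregating (R2): 21.3696% + 14.08% = 35.4496%.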